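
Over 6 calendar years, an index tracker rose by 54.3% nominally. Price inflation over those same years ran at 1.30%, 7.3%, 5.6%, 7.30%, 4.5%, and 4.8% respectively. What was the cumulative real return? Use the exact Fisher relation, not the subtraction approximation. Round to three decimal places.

Cumulative inflation factor: 1.0130 × 1.073 × 1.056 × 1.0730 × 1.045 × 1.048 ≈ 1.34881.
Nominal growth factor: 1.54300. Real growth factor = 1.54300 / 1.34881 ≈ 1.14397.
Total real return ≈ 14.3972%.

14.397%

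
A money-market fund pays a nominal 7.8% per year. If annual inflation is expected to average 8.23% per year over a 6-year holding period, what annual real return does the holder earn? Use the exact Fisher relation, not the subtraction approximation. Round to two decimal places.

With constant rates the annual real return is the same each year: (1+7.8%)/(1+8.23%) − 1 = -0.00397.

-0.40%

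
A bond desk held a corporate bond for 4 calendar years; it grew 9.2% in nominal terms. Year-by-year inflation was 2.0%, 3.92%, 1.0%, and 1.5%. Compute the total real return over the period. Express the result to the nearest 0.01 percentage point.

0.49%

Cumulative inflation factor: 1.020 × 1.0392 × 1.010 × 1.015 ≈ 1.08664.
Nominal growth factor: 1.09200. Real growth factor = 1.09200 / 1.08664 ≈ 1.00493.
Total real return ≈ 0.4930%.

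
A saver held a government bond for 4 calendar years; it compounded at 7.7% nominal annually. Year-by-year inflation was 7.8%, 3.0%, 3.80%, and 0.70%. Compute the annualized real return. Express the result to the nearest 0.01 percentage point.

3.76%

Cumulative inflation factor: 1.078 × 1.030 × 1.0380 × 1.0070 ≈ 1.16060.
Nominal growth factor: 1.34544. Real growth factor = 1.34544 / 1.16060 ≈ 1.15926.
Annualized: 1.15926^(1/4) − 1 ≈ 0.03764.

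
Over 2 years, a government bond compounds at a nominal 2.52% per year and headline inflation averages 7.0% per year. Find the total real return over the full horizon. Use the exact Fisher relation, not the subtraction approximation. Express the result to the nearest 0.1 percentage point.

The annual real rate is (1+2.52%)/(1+7.0%) − 1 = -4.1869%.
Compounded over 2 years: (1 + -0.041869)^2 − 1 ≈ -0.08199.

-8.2%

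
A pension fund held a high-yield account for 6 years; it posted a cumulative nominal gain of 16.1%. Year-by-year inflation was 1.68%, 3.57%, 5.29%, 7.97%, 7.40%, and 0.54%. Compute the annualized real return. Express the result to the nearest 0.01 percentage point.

-1.78%

Cumulative inflation factor: 1.0168 × 1.0357 × 1.0529 × 1.0797 × 1.0740 × 1.0054 ≈ 1.29272.
Nominal growth factor: 1.16100. Real growth factor = 1.16100 / 1.29272 ≈ 0.89811.
Annualized: 0.89811^(1/6) − 1 ≈ -0.01775.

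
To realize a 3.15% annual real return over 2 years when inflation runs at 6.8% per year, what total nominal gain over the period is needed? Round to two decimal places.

21.36%

Required annual nominal rate: (1+3.15%)(1+6.8%) − 1 = 10.1642%.
Cumulative over 2 years: (1 + 0.101642)^2 − 1 ≈ 0.21362.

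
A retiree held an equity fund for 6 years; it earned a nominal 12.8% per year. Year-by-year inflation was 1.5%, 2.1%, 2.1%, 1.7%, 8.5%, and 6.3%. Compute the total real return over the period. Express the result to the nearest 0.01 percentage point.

Cumulative inflation factor: 1.015 × 1.021 × 1.021 × 1.017 × 1.085 × 1.063 ≈ 1.24108.
Nominal growth factor: 2.05994. Real growth factor = 2.05994 / 1.24108 ≈ 1.65979.
Total real return ≈ 65.9790%.

65.98%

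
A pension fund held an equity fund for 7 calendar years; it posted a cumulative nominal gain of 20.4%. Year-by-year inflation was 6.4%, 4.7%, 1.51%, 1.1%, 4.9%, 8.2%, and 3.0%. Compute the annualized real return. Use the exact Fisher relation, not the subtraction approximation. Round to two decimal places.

Cumulative inflation factor: 1.064 × 1.047 × 1.0151 × 1.011 × 1.049 × 1.082 × 1.030 ≈ 1.33656.
Nominal growth factor: 1.20400. Real growth factor = 1.20400 / 1.33656 ≈ 0.90082.
Annualized: 0.90082^(1/7) − 1 ≈ -0.01481.

-1.48%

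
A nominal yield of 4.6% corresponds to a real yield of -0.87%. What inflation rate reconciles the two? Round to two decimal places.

From (1+r_nom) = (1+r_real)(1+π), we get 1+π = (1 + 4.6%)/(1 − 0.87%) = 1.046/0.9913 ≈ 1.05518.
So π ≈ 5.5180%.

5.52%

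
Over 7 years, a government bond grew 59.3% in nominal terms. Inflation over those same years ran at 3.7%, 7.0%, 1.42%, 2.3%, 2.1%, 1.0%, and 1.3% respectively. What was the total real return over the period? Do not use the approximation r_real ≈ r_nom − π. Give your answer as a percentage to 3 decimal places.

32.464%

Cumulative inflation factor: 1.037 × 1.070 × 1.0142 × 1.023 × 1.021 × 1.010 × 1.013 ≈ 1.20259.
Nominal growth factor: 1.59300. Real growth factor = 1.59300 / 1.20259 ≈ 1.32464.
Total real return ≈ 32.4639%.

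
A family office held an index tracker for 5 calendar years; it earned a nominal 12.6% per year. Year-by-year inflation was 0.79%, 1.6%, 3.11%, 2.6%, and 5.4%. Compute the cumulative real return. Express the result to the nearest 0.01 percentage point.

Cumulative inflation factor: 1.0079 × 1.016 × 1.0311 × 1.026 × 1.054 ≈ 1.14183.
Nominal growth factor: 1.81006. Real growth factor = 1.81006 / 1.14183 ≈ 1.58523.
Total real return ≈ 58.5229%.

58.52%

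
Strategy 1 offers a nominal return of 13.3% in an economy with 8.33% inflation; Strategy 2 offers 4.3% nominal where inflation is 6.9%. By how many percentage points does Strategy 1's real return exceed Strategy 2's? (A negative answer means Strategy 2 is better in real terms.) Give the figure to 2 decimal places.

7.02

Strategy 1 real return: 1.133/1.0833 − 1 = 4.588%.
Strategy 2 real return: 1.043/1.069 − 1 = -2.432%.
Difference: 4.588 − (-2.432) = 7.020 pp.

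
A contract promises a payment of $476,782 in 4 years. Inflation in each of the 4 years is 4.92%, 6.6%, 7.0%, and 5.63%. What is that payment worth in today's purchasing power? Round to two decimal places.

Price-level factor over 4 years: 1.0492 × 1.066 × 1.070 × 1.0563 ≈ 1.2641148818.
Purchasing power today: $476,782 divided by that factor.

$377,166.67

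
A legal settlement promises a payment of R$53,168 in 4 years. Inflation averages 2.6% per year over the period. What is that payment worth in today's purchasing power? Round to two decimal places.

R$47,980.07

Price-level factor over 4 years: (1 + 2.6%)^4 ≈ 1.1081267610.
Purchasing power today: R$53,168 divided by that factor.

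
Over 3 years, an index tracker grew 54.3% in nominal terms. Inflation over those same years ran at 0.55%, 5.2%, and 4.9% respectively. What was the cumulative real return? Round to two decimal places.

Cumulative inflation factor: 1.0055 × 1.052 × 1.049 ≈ 1.10962.
Nominal growth factor: 1.54300. Real growth factor = 1.54300 / 1.10962 ≈ 1.39057.
Total real return ≈ 39.0569%.

39.06%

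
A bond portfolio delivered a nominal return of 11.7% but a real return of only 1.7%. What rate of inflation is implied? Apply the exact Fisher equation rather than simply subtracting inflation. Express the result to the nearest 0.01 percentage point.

9.83%

From (1+r_nom) = (1+r_real)(1+π), we get 1+π = (1 + 11.7%)/(1 + 1.7%) = 1.117/1.017 ≈ 1.09833.
So π ≈ 9.8328%.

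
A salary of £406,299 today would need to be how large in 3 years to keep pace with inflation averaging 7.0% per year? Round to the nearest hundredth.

£497,733.75

Cumulative price-level factor: (1+7.0%)^3 = 1.225043.
The nominal amount required is £406,299 scaled up by that factor.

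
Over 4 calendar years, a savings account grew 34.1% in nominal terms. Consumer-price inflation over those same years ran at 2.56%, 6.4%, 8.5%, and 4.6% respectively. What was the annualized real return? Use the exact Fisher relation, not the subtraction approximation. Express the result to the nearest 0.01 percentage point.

2.01%

Cumulative inflation factor: 1.0256 × 1.064 × 1.085 × 1.046 ≈ 1.23846.
Nominal growth factor: 1.34100. Real growth factor = 1.34100 / 1.23846 ≈ 1.08280.
Annualized: 1.08280^(1/4) − 1 ≈ 0.02009.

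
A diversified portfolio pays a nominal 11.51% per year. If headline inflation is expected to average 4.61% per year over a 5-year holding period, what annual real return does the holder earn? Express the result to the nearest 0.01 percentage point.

With constant rates the annual real return is the same each year: (1+11.51%)/(1+4.61%) − 1 = 0.06596.

6.60%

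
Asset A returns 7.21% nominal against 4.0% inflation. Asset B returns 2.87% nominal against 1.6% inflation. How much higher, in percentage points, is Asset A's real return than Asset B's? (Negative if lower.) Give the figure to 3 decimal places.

1.837

Asset A real return: 1.0721/1.040 − 1 = 3.0865%.
Asset B real return: 1.0287/1.016 − 1 = 1.2500%.
Difference: 3.0865 − 1.2500 = 1.8365 pp.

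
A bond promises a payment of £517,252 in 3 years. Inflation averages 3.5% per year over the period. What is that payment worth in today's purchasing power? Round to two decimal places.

£466,531.67

Price-level factor over 3 years: (1 + 3.5%)^3 = 1.108717875.
Purchasing power today: £517,252 divided by that factor.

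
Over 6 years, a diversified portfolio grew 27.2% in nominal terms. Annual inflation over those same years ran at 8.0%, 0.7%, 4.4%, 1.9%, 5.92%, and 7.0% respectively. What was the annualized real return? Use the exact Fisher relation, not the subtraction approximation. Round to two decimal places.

-0.51%

Cumulative inflation factor: 1.080 × 1.007 × 1.044 × 1.019 × 1.0592 × 1.070 ≈ 1.31126.
Nominal growth factor: 1.27200. Real growth factor = 1.27200 / 1.31126 ≈ 0.97006.
Annualized: 0.97006^(1/6) − 1 ≈ -0.00505.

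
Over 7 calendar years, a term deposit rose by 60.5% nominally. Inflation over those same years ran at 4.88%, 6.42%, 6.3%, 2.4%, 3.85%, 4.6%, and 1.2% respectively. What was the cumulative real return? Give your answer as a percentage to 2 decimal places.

Cumulative inflation factor: 1.0488 × 1.0642 × 1.063 × 1.024 × 1.0385 × 1.046 × 1.012 ≈ 1.33557.
Nominal growth factor: 1.60500. Real growth factor = 1.60500 / 1.33557 ≈ 1.20173.
Total real return ≈ 20.1731%.

20.17%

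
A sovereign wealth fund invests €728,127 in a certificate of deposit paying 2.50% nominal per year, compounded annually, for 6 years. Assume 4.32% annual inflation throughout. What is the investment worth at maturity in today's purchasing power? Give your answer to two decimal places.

Nominal value at maturity: €728,127 × (1 + 2.50%)^6 ≈ €844,404.09.
Price-level factor over 6 years: (1 + 4.32%)^6 ≈ 1.2888591834.
The maturity value deflated by that factor is the answer in today's purchasing power.

€655,156.20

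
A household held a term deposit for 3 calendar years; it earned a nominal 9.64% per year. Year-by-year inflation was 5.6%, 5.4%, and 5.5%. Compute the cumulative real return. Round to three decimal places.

Cumulative inflation factor: 1.056 × 1.054 × 1.055 ≈ 1.17424.
Nominal growth factor: 1.31797. Real growth factor = 1.31797 / 1.17424 ≈ 1.12241.
Total real return ≈ 12.2406%.

12.241%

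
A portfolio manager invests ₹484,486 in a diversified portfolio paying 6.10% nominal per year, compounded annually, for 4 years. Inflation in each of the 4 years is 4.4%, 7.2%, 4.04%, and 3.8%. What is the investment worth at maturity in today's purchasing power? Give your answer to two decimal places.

Nominal value at maturity: ₹484,486 × (1 + 6.10%)^4 ≈ ₹613,963.80.
Price-level factor over 4 years: 1.044 × 1.072 × 1.0404 × 1.038 ≈ 1.2086289179.
The maturity value deflated by that factor is the answer in today's purchasing power.

₹507,983.71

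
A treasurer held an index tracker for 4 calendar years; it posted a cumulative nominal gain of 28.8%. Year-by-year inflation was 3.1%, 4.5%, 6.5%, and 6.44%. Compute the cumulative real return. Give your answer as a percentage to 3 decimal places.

5.460%

Cumulative inflation factor: 1.031 × 1.045 × 1.065 × 1.0644 ≈ 1.22132.
Nominal growth factor: 1.28800. Real growth factor = 1.28800 / 1.22132 ≈ 1.05460.
Total real return ≈ 5.4597%.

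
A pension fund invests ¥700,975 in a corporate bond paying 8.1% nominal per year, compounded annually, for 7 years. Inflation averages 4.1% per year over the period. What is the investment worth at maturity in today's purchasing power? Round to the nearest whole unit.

Nominal value at maturity: ¥700,975 × (1 + 8.1%)^7 ≈ ¥1,209,156.
Price-level factor over 7 years: (1 + 4.1%)^7 ≈ 1.3248146031.
Dividing the nominal maturity value by the price-level factor gives the value in today's money.

¥912,698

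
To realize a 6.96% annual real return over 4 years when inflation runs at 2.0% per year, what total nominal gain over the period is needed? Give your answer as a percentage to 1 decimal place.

Required annual nominal rate: (1+6.96%)(1+2.0%) − 1 = 9.0992%.
Cumulative over 4 years: (1 + 0.090992)^4 − 1 ≈ 0.41673.

41.7%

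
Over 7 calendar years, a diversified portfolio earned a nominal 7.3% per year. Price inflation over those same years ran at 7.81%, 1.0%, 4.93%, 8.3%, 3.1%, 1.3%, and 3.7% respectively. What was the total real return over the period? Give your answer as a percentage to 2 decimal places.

Cumulative inflation factor: 1.0781 × 1.010 × 1.0493 × 1.083 × 1.031 × 1.013 × 1.037 ≈ 1.34016.
Nominal growth factor: 1.63756. Real growth factor = 1.63756 / 1.34016 ≈ 1.22192.
Total real return ≈ 22.1920%.

22.19%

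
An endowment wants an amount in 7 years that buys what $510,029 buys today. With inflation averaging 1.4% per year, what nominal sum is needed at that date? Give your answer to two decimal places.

Cumulative price-level factor: (1+1.4%)^7 ≈ 1.1022133959.
Multiplying $510,029 by the price-level factor gives the future nominal sum.

$562,160.80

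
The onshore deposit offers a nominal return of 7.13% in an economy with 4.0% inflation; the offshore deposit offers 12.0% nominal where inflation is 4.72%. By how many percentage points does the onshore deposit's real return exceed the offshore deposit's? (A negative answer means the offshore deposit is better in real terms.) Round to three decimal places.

-3.942

The onshore deposit real return: 1.0713/1.040 − 1 = 3.0096%.
The offshore deposit real return: 1.120/1.0472 − 1 = 6.9519%.
Difference: 3.0096 − 6.9519 = -3.9423 pp.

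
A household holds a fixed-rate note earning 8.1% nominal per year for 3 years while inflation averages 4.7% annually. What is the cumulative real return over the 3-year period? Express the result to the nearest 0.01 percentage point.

10.06%

The annual real rate is (1+8.1%)/(1+4.7%) − 1 = 3.2474%.
Compounded over 3 years: (1 + 0.032474)^3 − 1 ≈ 0.10062.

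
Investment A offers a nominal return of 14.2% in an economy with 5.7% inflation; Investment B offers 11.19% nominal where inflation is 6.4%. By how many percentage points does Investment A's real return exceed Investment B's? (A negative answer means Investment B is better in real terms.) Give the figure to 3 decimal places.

3.540

Investment A real return: 1.142/1.057 − 1 = 8.0416%.
Investment B real return: 1.1119/1.064 − 1 = 4.5019%.
Difference: 8.0416 − 4.5019 = 3.5397 pp.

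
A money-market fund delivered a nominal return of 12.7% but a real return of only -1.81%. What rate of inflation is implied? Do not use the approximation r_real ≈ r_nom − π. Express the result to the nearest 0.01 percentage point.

14.78%

From (1+r_nom) = (1+r_real)(1+π), we get 1+π = (1 + 12.7%)/(1 − 1.81%) = 1.127/0.9819 ≈ 1.14777.
So π ≈ 14.7775%.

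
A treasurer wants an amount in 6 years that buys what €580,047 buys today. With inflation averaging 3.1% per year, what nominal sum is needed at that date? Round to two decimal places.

Cumulative price-level factor: (1+3.1%)^6 ≈ 1.2010248455.
Multiplying €580,047 by the price-level factor gives the future nominal sum.

€696,650.86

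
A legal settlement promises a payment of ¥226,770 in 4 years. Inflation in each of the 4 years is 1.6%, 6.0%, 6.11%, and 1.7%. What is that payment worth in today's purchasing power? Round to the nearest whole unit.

¥195,123

Price-level factor over 4 years: 1.016 × 1.060 × 1.0611 × 1.017 ≈ 1.1621892144.
Purchasing power today: ¥226,770 divided by that factor.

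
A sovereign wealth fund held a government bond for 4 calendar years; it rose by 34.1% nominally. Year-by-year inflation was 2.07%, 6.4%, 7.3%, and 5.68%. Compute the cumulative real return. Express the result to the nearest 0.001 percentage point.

Cumulative inflation factor: 1.0207 × 1.064 × 1.073 × 1.0568 ≈ 1.23149.
Nominal growth factor: 1.34100. Real growth factor = 1.34100 / 1.23149 ≈ 1.08892.
Total real return ≈ 8.8921%.

8.892%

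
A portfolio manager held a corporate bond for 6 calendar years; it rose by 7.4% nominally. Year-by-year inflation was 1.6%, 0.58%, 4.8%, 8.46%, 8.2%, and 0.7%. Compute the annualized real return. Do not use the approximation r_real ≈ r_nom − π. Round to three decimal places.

-2.699%

Cumulative inflation factor: 1.016 × 1.0058 × 1.048 × 1.0846 × 1.082 × 1.007 ≈ 1.26559.
Nominal growth factor: 1.07400. Real growth factor = 1.07400 / 1.26559 ≈ 0.84862.
Annualized: 0.84862^(1/6) − 1 ≈ -0.02699.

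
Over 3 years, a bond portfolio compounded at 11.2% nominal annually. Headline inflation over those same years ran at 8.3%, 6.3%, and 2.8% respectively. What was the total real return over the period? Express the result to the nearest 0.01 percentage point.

Cumulative inflation factor: 1.083 × 1.063 × 1.028 ≈ 1.18346.
Nominal growth factor: 1.37504. Real growth factor = 1.37504 / 1.18346 ≈ 1.16188.
Total real return ≈ 16.1875%.

16.19%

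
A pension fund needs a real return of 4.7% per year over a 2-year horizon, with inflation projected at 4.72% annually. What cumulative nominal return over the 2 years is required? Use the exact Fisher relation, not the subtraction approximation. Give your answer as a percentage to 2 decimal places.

Required annual nominal rate: (1+4.7%)(1+4.72%) − 1 = 9.64184%.
Cumulative over 2 years: (1 + 0.0964184)^2 − 1 ≈ 0.20213.

20.21%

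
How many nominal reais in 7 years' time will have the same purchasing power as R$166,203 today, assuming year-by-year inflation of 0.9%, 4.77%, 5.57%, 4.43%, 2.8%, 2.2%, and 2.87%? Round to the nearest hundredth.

Cumulative price-level factor: 1.009 × 1.0477 × 1.0557 × 1.0443 × 1.028 × 1.022 × 1.0287 ≈ 1.2595826214.
The nominal amount required is R$166,203 scaled up by that factor.

R$209,346.41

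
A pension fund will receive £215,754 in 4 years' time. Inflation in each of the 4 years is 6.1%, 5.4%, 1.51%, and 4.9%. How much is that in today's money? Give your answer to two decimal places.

Price-level factor over 4 years: 1.061 × 1.054 × 1.0151 × 1.049 ≈ 1.1908040711.
Purchasing power today: £215,754 divided by that factor.

£181,183.46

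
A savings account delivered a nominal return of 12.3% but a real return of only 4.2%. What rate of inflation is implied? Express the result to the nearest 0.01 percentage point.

From (1+r_nom) = (1+r_real)(1+π), we get 1+π = (1 + 12.3%)/(1 + 4.2%) = 1.123/1.042 ≈ 1.07774.
So π ≈ 7.7735%.

7.77%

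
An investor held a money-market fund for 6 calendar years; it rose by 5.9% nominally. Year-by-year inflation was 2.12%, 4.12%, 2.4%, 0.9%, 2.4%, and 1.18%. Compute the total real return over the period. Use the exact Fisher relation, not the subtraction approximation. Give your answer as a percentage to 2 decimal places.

Cumulative inflation factor: 1.0212 × 1.0412 × 1.024 × 1.009 × 1.024 × 1.0118 ≈ 1.13823.
Nominal growth factor: 1.05900. Real growth factor = 1.05900 / 1.13823 ≈ 0.93039.
Total real return ≈ -6.9610%.

-6.96%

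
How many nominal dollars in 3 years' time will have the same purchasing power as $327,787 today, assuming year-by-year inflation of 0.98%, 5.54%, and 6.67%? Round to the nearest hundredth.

Cumulative price-level factor: 1.0098 × 1.0554 × 1.0667 ≈ 1.1368279728.
The nominal amount required is $327,787 scaled up by that factor.

$372,637.43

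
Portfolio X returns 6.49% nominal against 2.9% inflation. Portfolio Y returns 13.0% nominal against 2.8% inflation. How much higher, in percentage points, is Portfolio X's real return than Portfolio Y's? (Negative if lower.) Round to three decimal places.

Portfolio X real return: 1.0649/1.029 − 1 = 3.4888%.
Portfolio Y real return: 1.130/1.028 − 1 = 9.9222%.
Difference: 3.4888 − 9.9222 = -6.4334 pp.

-6.433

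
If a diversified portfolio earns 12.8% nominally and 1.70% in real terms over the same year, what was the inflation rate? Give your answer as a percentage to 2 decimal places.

From (1+r_nom) = (1+r_real)(1+π), we get 1+π = (1 + 12.8%)/(1 + 1.70%) = 1.128/1.0170 ≈ 1.10914.
So π ≈ 10.9145%.

10.91%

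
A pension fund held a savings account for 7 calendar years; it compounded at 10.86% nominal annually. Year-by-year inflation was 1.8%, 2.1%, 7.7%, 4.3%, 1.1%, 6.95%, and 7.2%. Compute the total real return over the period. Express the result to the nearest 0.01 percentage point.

Cumulative inflation factor: 1.018 × 1.021 × 1.077 × 1.043 × 1.011 × 1.0695 × 1.072 ≈ 1.35332.
Nominal growth factor: 2.05790. Real growth factor = 2.05790 / 1.35332 ≈ 1.52063.
Total real return ≈ 52.0631%.

52.06%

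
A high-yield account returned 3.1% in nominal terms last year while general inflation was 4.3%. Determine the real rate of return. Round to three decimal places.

Real return via the Fisher equation: (1 + 3.1%)/(1 + 4.3%) − 1 = 1.031/1.043 − 1 ≈ -0.01151.

-1.151%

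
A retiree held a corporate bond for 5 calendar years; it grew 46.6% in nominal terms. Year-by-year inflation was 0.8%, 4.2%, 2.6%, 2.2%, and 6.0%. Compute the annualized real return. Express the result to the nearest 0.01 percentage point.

Cumulative inflation factor: 1.008 × 1.042 × 1.026 × 1.022 × 1.060 ≈ 1.16743.
Nominal growth factor: 1.46600. Real growth factor = 1.46600 / 1.16743 ≈ 1.25575.
Annualized: 1.25575^(1/5) − 1 ≈ 0.04660.

4.66%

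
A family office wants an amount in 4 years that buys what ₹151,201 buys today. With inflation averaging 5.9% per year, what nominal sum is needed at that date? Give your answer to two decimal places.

₹190,168.47

Cumulative price-level factor: (1+5.9%)^4 ≈ 1.2577196334.
Multiplying ₹151,201 by the price-level factor gives the future nominal sum.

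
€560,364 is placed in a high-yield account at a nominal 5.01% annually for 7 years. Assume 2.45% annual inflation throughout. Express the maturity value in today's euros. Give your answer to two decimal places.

€666,041.20

Nominal value at maturity: €560,364 × (1 + 5.01%)^7 ≈ €789,014.23.
Price-level factor over 7 years: (1 + 2.45%)^7 ≈ 1.1846327618.
The maturity value deflated by that factor is the answer in today's purchasing power.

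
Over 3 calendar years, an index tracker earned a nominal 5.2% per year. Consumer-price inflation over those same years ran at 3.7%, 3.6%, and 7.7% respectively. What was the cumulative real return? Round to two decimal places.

0.62%

Cumulative inflation factor: 1.037 × 1.036 × 1.077 ≈ 1.15706.
Nominal growth factor: 1.16425. Real growth factor = 1.16425 / 1.15706 ≈ 1.00622.
Total real return ≈ 0.6220%.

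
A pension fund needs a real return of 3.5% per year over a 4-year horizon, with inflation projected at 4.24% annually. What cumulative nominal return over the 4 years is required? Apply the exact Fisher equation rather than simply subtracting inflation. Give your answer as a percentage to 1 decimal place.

35.5%

Required annual nominal rate: (1+3.5%)(1+4.24%) − 1 = 7.8884%.
Cumulative over 4 years: (1 + 0.078884)^4 − 1 ≈ 0.35487.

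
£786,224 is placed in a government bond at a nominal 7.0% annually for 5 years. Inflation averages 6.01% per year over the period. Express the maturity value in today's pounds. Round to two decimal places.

£823,627.83

Nominal value at maturity: £786,224 × (1 + 7.0%)^5 ≈ £1,102,719.83.
Price-level factor over 5 years: (1 + 6.01%)^5 ≈ 1.3388569352.
The maturity value deflated by that factor is the answer in today's purchasing power.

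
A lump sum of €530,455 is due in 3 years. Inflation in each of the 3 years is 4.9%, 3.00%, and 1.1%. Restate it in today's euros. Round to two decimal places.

€485,606.71

Price-level factor over 3 years: 1.049 × 1.0300 × 1.011 = 1.09235517.
Purchasing power today: €530,455 divided by that factor.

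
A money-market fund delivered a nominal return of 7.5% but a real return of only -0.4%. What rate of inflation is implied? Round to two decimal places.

7.93%

From (1+r_nom) = (1+r_real)(1+π), we get 1+π = (1 + 7.5%)/(1 − 0.4%) = 1.075/0.996 ≈ 1.07932.
So π ≈ 7.9317%.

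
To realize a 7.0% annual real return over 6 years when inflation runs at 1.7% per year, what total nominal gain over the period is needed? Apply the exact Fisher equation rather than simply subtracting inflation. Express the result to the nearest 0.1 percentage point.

66.0%

Required annual nominal rate: (1+7.0%)(1+1.7%) − 1 = 8.819%.
Cumulative over 6 years: (1 + 0.08819)^6 − 1 ≈ 0.66046.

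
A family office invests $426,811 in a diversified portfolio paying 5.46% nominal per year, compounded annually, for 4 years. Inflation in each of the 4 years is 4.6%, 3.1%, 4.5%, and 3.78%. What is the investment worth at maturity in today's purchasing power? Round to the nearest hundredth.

$451,405.00

Nominal value at maturity: $426,811 × (1 + 5.46%)^4 ≈ $527,942.56.
Price-level factor over 4 years: 1.046 × 1.031 × 1.045 × 1.0378 ≈ 1.1695540754.
Dividing the nominal maturity value by the price-level factor gives the value in today's money.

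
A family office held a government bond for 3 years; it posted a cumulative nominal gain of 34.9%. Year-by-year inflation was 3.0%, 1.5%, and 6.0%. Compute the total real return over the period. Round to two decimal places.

21.73%

Cumulative inflation factor: 1.030 × 1.015 × 1.060 ≈ 1.10818.
Nominal growth factor: 1.34900. Real growth factor = 1.34900 / 1.10818 ≈ 1.21731.
Total real return ≈ 21.7315%.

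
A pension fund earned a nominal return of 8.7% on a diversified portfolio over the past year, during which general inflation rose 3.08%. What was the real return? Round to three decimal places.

5.452%

Real return via the Fisher equation: (1 + 8.7%)/(1 + 3.08%) − 1 = 1.087/1.0308 − 1 ≈ 0.05452.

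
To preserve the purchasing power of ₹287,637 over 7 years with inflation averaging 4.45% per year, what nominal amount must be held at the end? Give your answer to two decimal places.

₹390,125.07

Cumulative price-level factor: (1+4.45%)^7 ≈ 1.3563104573.
Multiplying ₹287,637 by the price-level factor gives the future nominal sum.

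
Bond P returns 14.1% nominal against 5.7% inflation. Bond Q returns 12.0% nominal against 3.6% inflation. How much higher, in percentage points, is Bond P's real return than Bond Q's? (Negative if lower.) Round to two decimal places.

Bond P real return: 1.141/1.057 − 1 = 7.947%.
Bond Q real return: 1.120/1.036 − 1 = 8.108%.
Difference: 7.947 − 8.108 = -0.161 pp.

-0.16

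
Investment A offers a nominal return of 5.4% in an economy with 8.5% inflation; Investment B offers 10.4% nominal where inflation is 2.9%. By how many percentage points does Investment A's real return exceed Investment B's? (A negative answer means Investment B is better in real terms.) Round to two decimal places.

-10.15

Investment A real return: 1.054/1.085 − 1 = -2.857%.
Investment B real return: 1.104/1.029 − 1 = 7.289%.
Difference: -2.857 − 7.289 = -10.146 pp.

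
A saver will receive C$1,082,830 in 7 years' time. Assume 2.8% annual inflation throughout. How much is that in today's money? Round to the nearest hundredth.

C$892,500.52

Price-level factor over 7 years: (1 + 2.8%)^7 ≈ 1.2132541978.
Purchasing power today: C$1,082,830 divided by that factor.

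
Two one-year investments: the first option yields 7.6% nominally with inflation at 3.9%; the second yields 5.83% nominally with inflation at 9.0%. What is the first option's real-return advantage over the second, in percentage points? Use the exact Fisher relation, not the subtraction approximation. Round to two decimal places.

6.47

The first option real return: 1.076/1.039 − 1 = 3.561%.
The second real return: 1.0583/1.090 − 1 = -2.908%.
Difference: 3.561 − (-2.908) = 6.469 pp.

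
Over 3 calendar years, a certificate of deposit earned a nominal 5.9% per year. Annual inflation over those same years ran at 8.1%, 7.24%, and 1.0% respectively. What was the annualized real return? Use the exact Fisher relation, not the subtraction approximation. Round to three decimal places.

0.476%

Cumulative inflation factor: 1.081 × 1.0724 × 1.010 ≈ 1.17086.
Nominal growth factor: 1.18765. Real growth factor = 1.18765 / 1.17086 ≈ 1.01434.
Annualized: 1.01434^(1/3) − 1 ≈ 0.00476.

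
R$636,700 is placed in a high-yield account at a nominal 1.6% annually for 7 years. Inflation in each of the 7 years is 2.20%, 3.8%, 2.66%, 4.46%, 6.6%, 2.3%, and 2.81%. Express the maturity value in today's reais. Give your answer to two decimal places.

R$557,857.24

Nominal value at maturity: R$636,700 × (1 + 1.6%)^7 ≈ R$711,526.05.
Price-level factor over 7 years: 1.0220 × 1.038 × 1.0266 × 1.0446 × 1.066 × 1.023 × 1.0281 ≈ 1.2754625995.
The maturity value deflated by that factor is the answer in today's purchasing power.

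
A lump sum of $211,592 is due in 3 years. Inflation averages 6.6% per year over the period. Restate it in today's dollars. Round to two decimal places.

$174,673.74

Price-level factor over 3 years: (1 + 6.6%)^3 = 1.211355496.
Purchasing power today: $211,592 divided by that factor.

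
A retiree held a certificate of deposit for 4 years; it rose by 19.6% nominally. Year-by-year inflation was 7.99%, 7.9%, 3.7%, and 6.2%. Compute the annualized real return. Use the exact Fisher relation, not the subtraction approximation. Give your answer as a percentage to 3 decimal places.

Cumulative inflation factor: 1.0799 × 1.079 × 1.037 × 1.062 ≈ 1.28324.
Nominal growth factor: 1.19600. Real growth factor = 1.19600 / 1.28324 ≈ 0.93202.
Annualized: 0.93202^(1/4) − 1 ≈ -0.01745.

-1.745%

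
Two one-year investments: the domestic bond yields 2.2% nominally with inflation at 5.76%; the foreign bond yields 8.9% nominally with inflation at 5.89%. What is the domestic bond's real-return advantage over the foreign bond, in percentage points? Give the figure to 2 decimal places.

The domestic bond real return: 1.022/1.0576 − 1 = -3.366%.
The foreign bond real return: 1.089/1.0589 − 1 = 2.843%.
Difference: -3.366 − 2.843 = -6.209 pp.

-6.21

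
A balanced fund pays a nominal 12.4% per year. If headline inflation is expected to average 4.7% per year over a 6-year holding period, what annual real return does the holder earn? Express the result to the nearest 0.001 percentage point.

7.354%

With constant rates the annual real return is the same each year: (1+12.4%)/(1+4.7%) − 1 = 0.07354.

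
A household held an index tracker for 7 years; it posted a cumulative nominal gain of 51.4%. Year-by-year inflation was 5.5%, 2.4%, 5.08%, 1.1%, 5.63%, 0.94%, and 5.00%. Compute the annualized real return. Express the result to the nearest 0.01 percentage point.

Cumulative inflation factor: 1.055 × 1.024 × 1.0508 × 1.011 × 1.0563 × 1.0094 × 1.0500 ≈ 1.28488.
Nominal growth factor: 1.51400. Real growth factor = 1.51400 / 1.28488 ≈ 1.17832.
Annualized: 1.17832^(1/7) − 1 ≈ 0.02372.

2.37%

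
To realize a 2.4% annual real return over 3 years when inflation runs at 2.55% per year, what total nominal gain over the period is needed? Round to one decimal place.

Required annual nominal rate: (1+2.4%)(1+2.55%) − 1 = 5.0112%.
Cumulative over 3 years: (1 + 0.050112)^3 − 1 ≈ 0.15800.

15.8%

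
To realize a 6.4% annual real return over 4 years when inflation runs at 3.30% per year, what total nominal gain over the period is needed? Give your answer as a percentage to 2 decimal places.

Required annual nominal rate: (1+6.4%)(1+3.30%) − 1 = 9.9112%.
Cumulative over 4 years: (1 + 0.099112)^4 − 1 ≈ 0.45938.

45.94%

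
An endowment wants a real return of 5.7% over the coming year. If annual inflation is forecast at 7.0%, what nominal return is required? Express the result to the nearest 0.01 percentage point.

13.10%

By the Fisher equation, 1 + r_nom = (1 + 5.7%)(1 + 7.0%) = 1.057 × 1.070 = 1.13099.
So r_nom = 13.099%.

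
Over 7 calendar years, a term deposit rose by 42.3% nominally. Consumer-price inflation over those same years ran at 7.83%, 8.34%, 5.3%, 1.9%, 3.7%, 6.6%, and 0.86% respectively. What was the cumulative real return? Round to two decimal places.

1.82%

Cumulative inflation factor: 1.0783 × 1.0834 × 1.053 × 1.019 × 1.037 × 1.066 × 1.0086 ≈ 1.39761.
Nominal growth factor: 1.42300. Real growth factor = 1.42300 / 1.39761 ≈ 1.01817.
Total real return ≈ 1.8167%.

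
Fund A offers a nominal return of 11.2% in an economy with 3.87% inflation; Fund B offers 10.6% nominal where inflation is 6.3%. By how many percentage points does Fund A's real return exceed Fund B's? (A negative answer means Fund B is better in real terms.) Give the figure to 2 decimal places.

Fund A real return: 1.112/1.0387 − 1 = 7.057%.
Fund B real return: 1.106/1.063 − 1 = 4.045%.
Difference: 7.057 − 4.045 = 3.012 pp.

3.01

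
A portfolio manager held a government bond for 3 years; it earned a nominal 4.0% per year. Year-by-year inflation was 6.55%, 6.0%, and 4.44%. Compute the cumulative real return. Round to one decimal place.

Cumulative inflation factor: 1.0655 × 1.060 × 1.0444 ≈ 1.17958.
Nominal growth factor: 1.12486. Real growth factor = 1.12486 / 1.17958 ≈ 0.95362.
Total real return ≈ -4.6383%.

-4.6%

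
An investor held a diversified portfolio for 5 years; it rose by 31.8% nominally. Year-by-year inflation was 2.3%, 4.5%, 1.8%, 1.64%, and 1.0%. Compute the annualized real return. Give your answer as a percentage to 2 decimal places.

Cumulative inflation factor: 1.023 × 1.045 × 1.018 × 1.0164 × 1.010 ≈ 1.11719.
Nominal growth factor: 1.31800. Real growth factor = 1.31800 / 1.11719 ≈ 1.17975.
Annualized: 1.17975^(1/5) − 1 ≈ 0.03361.

3.36%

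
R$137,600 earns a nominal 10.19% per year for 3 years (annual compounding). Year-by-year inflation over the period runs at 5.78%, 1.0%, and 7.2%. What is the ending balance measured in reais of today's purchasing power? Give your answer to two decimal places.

Nominal value at maturity: R$137,600 × (1 + 10.19%)^3 ≈ R$184,096.27.
Price-level factor over 3 years: 1.0578 × 1.010 × 1.072 = 1.145301216.
Dividing the nominal maturity value by the price-level factor gives the value in today's money.

R$160,740.48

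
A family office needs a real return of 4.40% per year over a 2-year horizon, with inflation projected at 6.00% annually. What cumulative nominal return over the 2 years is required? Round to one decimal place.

22.5%

Required annual nominal rate: (1+4.40%)(1+6.00%) − 1 = 10.664%.
Cumulative over 2 years: (1 + 0.10664)^2 − 1 ≈ 0.22465.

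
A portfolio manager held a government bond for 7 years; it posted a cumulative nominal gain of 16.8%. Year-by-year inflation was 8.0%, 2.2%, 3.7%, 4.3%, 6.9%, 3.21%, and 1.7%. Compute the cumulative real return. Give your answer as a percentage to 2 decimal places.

-12.81%

Cumulative inflation factor: 1.080 × 1.022 × 1.037 × 1.043 × 1.069 × 1.0321 × 1.017 ≈ 1.33955.
Nominal growth factor: 1.16800. Real growth factor = 1.16800 / 1.33955 ≈ 0.87194.
Total real return ≈ -12.8064%.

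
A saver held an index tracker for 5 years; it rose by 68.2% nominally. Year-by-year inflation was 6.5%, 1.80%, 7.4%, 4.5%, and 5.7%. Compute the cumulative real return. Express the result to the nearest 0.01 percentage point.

30.78%

Cumulative inflation factor: 1.065 × 1.0180 × 1.074 × 1.045 × 1.057 ≈ 1.28615.
Nominal growth factor: 1.68200. Real growth factor = 1.68200 / 1.28615 ≈ 1.30778.
Total real return ≈ 30.7775%.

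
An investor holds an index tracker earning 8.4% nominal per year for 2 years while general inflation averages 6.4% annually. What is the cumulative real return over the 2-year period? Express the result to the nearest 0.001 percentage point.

The annual real rate is (1+8.4%)/(1+6.4%) − 1 = 1.8797%.
Compounded over 2 years: (1 + 0.018797)^2 − 1 ≈ 0.03795.

3.795%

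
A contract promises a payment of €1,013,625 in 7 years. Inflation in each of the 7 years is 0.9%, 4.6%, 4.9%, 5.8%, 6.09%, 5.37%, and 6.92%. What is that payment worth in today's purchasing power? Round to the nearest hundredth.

Price-level factor over 7 years: 1.009 × 1.046 × 1.049 × 1.058 × 1.0609 × 1.0537 × 1.0692 ≈ 1.4000204718.
Purchasing power today: €1,013,625 divided by that factor.

€724,007.27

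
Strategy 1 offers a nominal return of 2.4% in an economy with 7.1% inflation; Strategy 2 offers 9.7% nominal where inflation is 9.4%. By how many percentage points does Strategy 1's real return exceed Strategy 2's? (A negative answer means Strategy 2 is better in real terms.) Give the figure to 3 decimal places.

-4.663

Strategy 1 real return: 1.024/1.071 − 1 = -4.3884%.
Strategy 2 real return: 1.097/1.094 − 1 = 0.2742%.
Difference: -4.3884 − 0.2742 = -4.6626 pp.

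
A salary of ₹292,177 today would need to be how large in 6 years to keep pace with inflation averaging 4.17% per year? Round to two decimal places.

₹373,337.84

Cumulative price-level factor: (1+4.17%)^6 ≈ 1.2777797021.
Multiplying ₹292,177 by the price-level factor gives the future nominal sum.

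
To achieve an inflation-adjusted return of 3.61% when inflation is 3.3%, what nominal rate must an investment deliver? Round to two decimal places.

7.03%

By the Fisher equation, 1 + r_nom = (1 + 3.61%)(1 + 3.3%) = 1.0361 × 1.033 = 1.0702913.
So r_nom = 7.02913%.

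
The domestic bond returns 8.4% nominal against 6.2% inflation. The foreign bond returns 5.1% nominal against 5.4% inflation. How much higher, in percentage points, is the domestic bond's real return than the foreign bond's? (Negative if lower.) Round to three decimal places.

2.356

The domestic bond real return: 1.084/1.062 − 1 = 2.0716%.
The foreign bond real return: 1.051/1.054 − 1 = -0.2846%.
Difference: 2.0716 − (-0.2846) = 2.3562 pp.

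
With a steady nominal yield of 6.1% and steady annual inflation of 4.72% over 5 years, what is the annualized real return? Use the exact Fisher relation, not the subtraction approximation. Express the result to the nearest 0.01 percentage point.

With constant rates the annual real return is the same each year: (1+6.1%)/(1+4.72%) − 1 = 0.01318.

1.32%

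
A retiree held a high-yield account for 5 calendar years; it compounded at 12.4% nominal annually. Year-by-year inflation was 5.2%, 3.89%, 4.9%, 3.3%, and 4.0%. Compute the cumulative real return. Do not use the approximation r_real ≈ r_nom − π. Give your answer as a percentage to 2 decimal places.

45.66%

Cumulative inflation factor: 1.052 × 1.0389 × 1.049 × 1.033 × 1.040 ≈ 1.23168.
Nominal growth factor: 1.79404. Real growth factor = 1.79404 / 1.23168 ≈ 1.45658.
Total real return ≈ 45.6575%.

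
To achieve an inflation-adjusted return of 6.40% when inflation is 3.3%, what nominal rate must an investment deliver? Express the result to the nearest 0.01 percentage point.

By the Fisher equation, 1 + r_nom = (1 + 6.40%)(1 + 3.3%) = 1.0640 × 1.033 = 1.099112.
So r_nom = 9.9112%.

9.91%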